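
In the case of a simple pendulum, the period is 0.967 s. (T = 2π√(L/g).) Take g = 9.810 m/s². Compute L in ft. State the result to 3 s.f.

Rearranging: L = g·(T/2π)².
T = 0.967 s; g = 9.810 m/s².
L = 0.2324 m
0.2324 m × (1 ft / 0.3048 m) = 0.7623 ft

0.762 ft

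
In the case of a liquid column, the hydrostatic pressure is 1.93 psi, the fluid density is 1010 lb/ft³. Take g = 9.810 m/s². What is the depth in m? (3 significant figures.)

Rearranging P = ρ·g·h for h: h = P/(ρ·g).
P = 1.93 psi = 13307 Pa; ρ = 1010 lb/ft³ = 16179 kg/m³; g = 9.810 m/s².
h = 0.08384 m

0.0838 m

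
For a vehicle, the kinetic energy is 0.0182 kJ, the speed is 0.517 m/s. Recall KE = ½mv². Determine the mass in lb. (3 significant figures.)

300 lb

Solving KE = ½mv² for m: m = 2·KE/v².
KE = 0.0182 kJ = 18.20 J; v = 0.517 m/s.
m = 136.2 kg
136.2 kg × (1 lb / 0.4536 kg) = 300.2 lb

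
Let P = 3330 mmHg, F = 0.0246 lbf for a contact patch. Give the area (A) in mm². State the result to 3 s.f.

0.246 mm²

Rearranging P = F/A for A: A = F/P.
P = 3330 mmHg = 4.440×10^5 Pa; F = 0.0246 lbf = 0.1094 N.
A = 2.465×10^-7 m²
2.465×10^-7 m² × (1 mm² / 1.000×10^-6 m²) = 0.2465 mm²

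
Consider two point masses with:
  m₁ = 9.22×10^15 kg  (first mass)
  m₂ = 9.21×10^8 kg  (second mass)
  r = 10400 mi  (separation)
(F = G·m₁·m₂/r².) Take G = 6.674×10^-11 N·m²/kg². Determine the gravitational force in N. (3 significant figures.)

From Newton's law of gravitation: F = Gm₁m₂/r².
m₁ = 9.22×10^15 kg; m₂ = 9.21×10^8 kg; r = 10400 mi = 1.674×10^7 m; G = 6.674×10^-11 N·m²/kg².
F = 2.023 N

2.02 N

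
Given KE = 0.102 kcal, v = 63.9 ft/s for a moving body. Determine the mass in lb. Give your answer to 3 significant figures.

Rearranging KE = ½mv² for m: m = 2·KE/v².
KE = 0.102 kcal = 426.8 J; v = 63.9 ft/s = 19.48 m/s.
m = 2.250 kg
2.250 kg × (1 lb / 0.4536 kg) = 4.960 lb

4.96 lb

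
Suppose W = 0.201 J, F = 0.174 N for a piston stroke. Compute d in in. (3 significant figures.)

Rearranging W = F·d for d: d = W/F.
W = 0.201 J; F = 0.174 N.
d = 1.155 m
1.155 m × (1 in / 0.02540 m) = 45.48 in

45.5 in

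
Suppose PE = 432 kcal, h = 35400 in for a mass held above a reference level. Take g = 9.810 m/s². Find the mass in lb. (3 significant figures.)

Solving PE = m·g·h for m: m = PE/(g·h).
PE = 432 kcal = 1.807×10^6 J; h = 35400 in = 899.2 m; g = 9.810 m/s².
m = 204.9 kg
204.9 kg × (1 lb / 0.4536 kg) = 451.8 lb

452 lb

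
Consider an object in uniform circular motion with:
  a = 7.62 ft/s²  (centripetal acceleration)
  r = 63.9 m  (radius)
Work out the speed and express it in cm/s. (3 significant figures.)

1220 cm/s

Rearranging a = v²/r for v: v = √(a·r).
a = 7.62 ft/s² = 2.323 m/s²; r = 63.9 m.
v = 12.18 m/s
12.18 m/s × (1 cm/s / 0.01000 m/s) = 1218 cm/s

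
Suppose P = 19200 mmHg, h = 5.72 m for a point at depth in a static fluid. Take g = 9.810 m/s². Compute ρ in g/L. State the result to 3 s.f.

45600 g/L

Rearranging P = ρ·g·h for ρ: ρ = P/(g·h).
P = 19200 mmHg = 2.560×10^6 Pa; h = 5.72 m; g = 9.810 m/s².
ρ = 45618 kg/m³
Since 1 g/L = 1 kg/m³, 45618 g/L.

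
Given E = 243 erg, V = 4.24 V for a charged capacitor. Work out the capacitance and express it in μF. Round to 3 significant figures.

Solving E = ½C·V² for C: C = 2E/V².
E = 243 erg = 2.430×10^-5 J; V = 4.24 V.
C = 2.703×10^-6 F
2.703×10^-6 F × (1 μF / 1.000×10^-6 F) = 2.703 μF

2.70 μF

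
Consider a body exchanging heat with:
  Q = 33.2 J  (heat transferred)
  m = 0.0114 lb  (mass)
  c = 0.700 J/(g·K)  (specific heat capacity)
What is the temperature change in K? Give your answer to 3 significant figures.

Rearranging Q = m·c·ΔT for ΔT: ΔT = Q/(m·c).
Q = 33.2 J; m = 0.0114 lb = 0.005171 kg; c = 0.700 J/(g·K) = 700.0 J/(kg·K).
ΔT = 9.172 K

9.17 K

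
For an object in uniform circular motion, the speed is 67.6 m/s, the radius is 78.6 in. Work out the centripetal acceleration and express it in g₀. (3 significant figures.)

a is given directly by: a = v²/r.
v = 67.6 m/s; r = 78.6 in = 1.996 m.
a = 2289 m/s²
2289 m/s² × (1 g₀ / 9.807 m/s²) = 233.4 g₀

233 g₀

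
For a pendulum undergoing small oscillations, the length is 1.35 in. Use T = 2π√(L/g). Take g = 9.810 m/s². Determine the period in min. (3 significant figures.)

Directly: T = 2π√(L/g).
L = 1.35 in = 0.03429 m; g = 9.810 m/s².
T = 0.3715 s
0.3715 s × (1 min / 60.00 s) = 0.006191 min

0.00619 min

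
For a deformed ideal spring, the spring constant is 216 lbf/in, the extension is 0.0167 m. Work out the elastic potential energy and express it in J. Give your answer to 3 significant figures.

Directly: U = ½kx².
k = 216 lbf/in = 37827 N/m; x = 0.0167 m.
U = 5.275 J  (the unit combination reduces to kg·m²/s² = J)

5.27 J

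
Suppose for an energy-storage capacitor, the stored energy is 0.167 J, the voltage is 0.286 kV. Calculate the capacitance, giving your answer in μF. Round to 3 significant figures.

Rearranging E = ½C·V² for C: C = 2E/V².
E = 0.167 J; V = 0.286 kV = 286.0 V.
C = 4.083×10^-6 F
4.083×10^-6 F × (1 μF / 1.000×10^-6 F) = 4.083 μF

4.08 μF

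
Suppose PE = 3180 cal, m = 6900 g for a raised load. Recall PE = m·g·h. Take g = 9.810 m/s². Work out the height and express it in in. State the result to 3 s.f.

7740 in

Rearranging PE = m·g·h for h: h = PE/(m·g).
PE = 3180 cal = 13305 J; m = 6900 g = 6.900 kg; g = 9.810 m/s².
h = 196.6 m
196.6 m × (1 in / 0.02540 m) = 7739 in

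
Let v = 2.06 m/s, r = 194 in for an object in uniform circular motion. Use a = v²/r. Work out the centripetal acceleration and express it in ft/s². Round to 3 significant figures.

a is given directly by: a = v²/r.
v = 2.06 m/s; r = 194 in = 4.928 m.
a = 0.8612 m/s²
0.8612 m/s² × (1 ft/s² / 0.3048 m/s²) = 2.825 ft/s²

2.83 ft/s²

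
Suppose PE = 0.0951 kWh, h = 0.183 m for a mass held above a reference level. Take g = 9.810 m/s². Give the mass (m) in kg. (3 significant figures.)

1.91×10^5 kg

Rearranging: m = PE/(g·h).
PE = 0.0951 kWh = 3.424×10^5 J; h = 0.183 m; g = 9.810 m/s².
m = 1.907×10^5 kg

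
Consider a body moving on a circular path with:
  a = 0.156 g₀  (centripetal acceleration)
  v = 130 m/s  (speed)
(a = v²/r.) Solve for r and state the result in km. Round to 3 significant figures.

Rearranging: r = v²/a.
a = 0.156 g₀ = 1.530 m/s²; v = 130 m/s.
r = 11047 m
11047 m × (1 km / 1000 m) = 11.05 km

11.0 km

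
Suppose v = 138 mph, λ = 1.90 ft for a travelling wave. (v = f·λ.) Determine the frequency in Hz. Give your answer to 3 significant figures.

Rearranging v = f·λ for f: f = v/λ.
v = 138 mph = 61.69 m/s; λ = 1.90 ft = 0.5791 m.
f = 106.5 Hz

107 Hz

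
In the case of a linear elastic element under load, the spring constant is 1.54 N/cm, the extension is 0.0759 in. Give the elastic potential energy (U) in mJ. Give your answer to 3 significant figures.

0.286 mJ

U is given directly by: U = ½kx².
k = 1.54 N/cm = 154.0 N/m; x = 0.0759 in = 0.001928 m.
U = 2.862×10^-4 J  (the unit combination reduces to kg·m²/s² = J)
2.862×10^-4 J × (1 mJ / 0.001000 J) = 0.2862 mJ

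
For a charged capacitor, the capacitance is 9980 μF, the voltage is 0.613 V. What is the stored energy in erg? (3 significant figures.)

Directly: E = ½CV².
C = 9980 μF = 0.009980 F; V = 0.613 V.
E = 0.001875 J
0.001875 J × (1 erg / 1.000×10^-7 J) = 18751 erg

18800 erg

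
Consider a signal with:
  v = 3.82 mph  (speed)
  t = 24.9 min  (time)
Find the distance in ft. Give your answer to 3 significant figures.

8370 ft

Rearranging v = d/t for d: d = v·t.
v = 3.82 mph = 1.708 m/s; t = 24.9 min = 1494 s.
d = 2551 m
2551 m × (1 ft / 0.3048 m) = 8370 ft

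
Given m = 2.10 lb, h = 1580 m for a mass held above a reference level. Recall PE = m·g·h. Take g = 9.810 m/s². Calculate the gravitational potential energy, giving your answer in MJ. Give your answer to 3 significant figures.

Directly: PE = mgh.
m = 2.10 lb = 0.9525 kg; h = 1580 m; g = 9.810 m/s².
PE = 14764 J
14764 J × (1 MJ / 1.000×10^6 J) = 0.01476 MJ

0.0148 MJ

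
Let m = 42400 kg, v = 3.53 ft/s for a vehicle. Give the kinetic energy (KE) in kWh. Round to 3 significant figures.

0.00682 kWh

Directly: KE = ½mv².
m = 42400 kg; v = 3.53 ft/s = 1.076 m/s.
KE = 24542 J
24542 J × (1 kWh / 3.600×10^6 J) = 0.006817 kWh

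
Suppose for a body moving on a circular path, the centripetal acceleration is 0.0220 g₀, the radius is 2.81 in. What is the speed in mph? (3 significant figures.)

0.278 mph

Solving a = v²/r for v: v = √(a·r).
a = 0.0220 g₀ = 0.2157 m/s²; r = 2.81 in = 0.07137 m.
v = 0.1241 m/s
0.1241 m/s × (1 mph / 0.4470 m/s) = 0.2776 mph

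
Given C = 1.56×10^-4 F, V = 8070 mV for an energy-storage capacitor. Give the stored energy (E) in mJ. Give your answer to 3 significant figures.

5.08 mJ

E is given directly by: E = ½CV².
C = 1.56×10^-4 F; V = 8070 mV = 8.070 V.
E = 0.005080 J
0.005080 J × (1 mJ / 0.001000 J) = 5.080 mJ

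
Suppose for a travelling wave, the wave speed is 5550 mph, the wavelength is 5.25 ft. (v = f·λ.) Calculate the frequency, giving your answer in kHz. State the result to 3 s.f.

Rearranging: f = v/λ.
v = 5550 mph = 2481 m/s; λ = 5.25 ft = 1.600 m.
f = 1550 Hz
1550 Hz × (1 kHz / 1000 Hz) = 1.550 kHz

1.55 kHz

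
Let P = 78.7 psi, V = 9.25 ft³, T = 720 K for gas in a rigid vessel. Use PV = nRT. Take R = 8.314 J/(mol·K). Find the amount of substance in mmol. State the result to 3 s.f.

Solving PV = nRT for n: n = PV/(RT).
P = 78.7 psi = 5.426×10^5 Pa; V = 9.25 ft³ = 0.2619 m³; T = 720 K; R = 8.314 J/(mol·K).
n = 23.74 mol
23.74 mol × (1 mmol / 0.001000 mol) = 23743 mmol

23700 mmol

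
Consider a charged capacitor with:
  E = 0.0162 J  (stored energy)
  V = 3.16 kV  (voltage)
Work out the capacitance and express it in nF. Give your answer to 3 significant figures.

3.24 nF

Rearranging E = ½C·V² for C: C = 2E/V².
E = 0.0162 J; V = 3.16 kV = 3160 V.
C = 3.245×10^-9 F
3.245×10^-9 F × (1 nF / 1.000×10^-9 F) = 3.245 nF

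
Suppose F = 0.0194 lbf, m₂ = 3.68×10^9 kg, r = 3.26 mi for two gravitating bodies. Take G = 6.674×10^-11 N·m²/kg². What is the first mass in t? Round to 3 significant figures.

From Newton's law of gravitation: m₁ = F·r²/(G·m₂).
F = 0.0194 lbf = 0.08630 N; m₂ = 3.68×10^9 kg; r = 3.26 mi = 5246 m; G = 6.674×10^-11 N·m²/kg².
m₁ = 9.671×10^6 kg
9.671×10^6 kg × (1 t / 1000 kg) = 9671 t

9670 t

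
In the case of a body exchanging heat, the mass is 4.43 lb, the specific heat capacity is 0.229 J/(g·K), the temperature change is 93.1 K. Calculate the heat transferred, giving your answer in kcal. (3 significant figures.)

10.2 kcal

Directly: Q = mcΔT.
m = 4.43 lb = 2.009 kg; c = 0.229 J/(g·K) = 229.0 J/(kg·K); ΔT = 93.1 K.
Q = 42841 J
42841 J × (1 kcal / 4184 J) = 10.24 kcal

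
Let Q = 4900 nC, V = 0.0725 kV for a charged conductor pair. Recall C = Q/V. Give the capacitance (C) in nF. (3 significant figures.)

67.6 nF

C is given directly by: C = Q/V.
Q = 4900 nC = 4.900×10^-6 C; V = 0.0725 kV = 72.50 V.
C = 6.759×10^-8 F
6.759×10^-8 F × (1 nF / 1.000×10^-9 F) = 67.59 nF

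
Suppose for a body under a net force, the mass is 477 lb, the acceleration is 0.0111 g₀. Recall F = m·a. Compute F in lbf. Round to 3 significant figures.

5.29 lbf

From Newton's second law: F = m·a.
m = 477 lb = 216.4 kg; a = 0.0111 g₀ = 0.1089 m/s².
F = 23.55 N
23.55 N × (1 lbf / 4.448 N) = 5.295 lbf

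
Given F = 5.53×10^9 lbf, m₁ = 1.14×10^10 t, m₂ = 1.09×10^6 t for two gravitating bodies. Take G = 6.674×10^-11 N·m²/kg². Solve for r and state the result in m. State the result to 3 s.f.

5.81 m

From Newton's law of gravitation: r = √(G·m₁m₂/F).
F = 5.53×10^9 lbf = 2.460×10^10 N; m₁ = 1.14×10^10 t = 1.140×10^13 kg; m₂ = 1.09×10^6 t = 1.090×10^9 kg; G = 6.674×10^-11 N·m²/kg².
r = 5.806 m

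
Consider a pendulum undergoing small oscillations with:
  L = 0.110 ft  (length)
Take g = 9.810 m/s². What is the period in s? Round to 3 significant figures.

0.367 s

Directly: T = 2π√(L/g).
L = 0.110 ft = 0.03353 m; g = 9.810 m/s².
T = 0.3673 s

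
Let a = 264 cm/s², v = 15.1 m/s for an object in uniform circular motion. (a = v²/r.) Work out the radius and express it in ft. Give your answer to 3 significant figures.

283 ft

Rearranging a = v²/r for r: r = v²/a.
a = 264 cm/s² = 2.640 m/s²; v = 15.1 m/s.
r = 86.37 m
86.37 m × (1 ft / 0.3048 m) = 283.4 ft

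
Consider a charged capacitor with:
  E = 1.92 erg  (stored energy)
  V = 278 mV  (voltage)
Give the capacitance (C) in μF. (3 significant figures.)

Rearranging: C = 2E/V².
E = 1.92 erg = 1.920×10^-7 J; V = 278 mV = 0.2780 V.
C = 4.969×10^-6 F
4.969×10^-6 F × (1 μF / 1.000×10^-6 F) = 4.969 μF

4.97 μF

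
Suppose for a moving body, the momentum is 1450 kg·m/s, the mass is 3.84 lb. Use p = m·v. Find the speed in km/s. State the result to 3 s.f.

Rearranging p = m·v for v: v = p/m.
p = 1450 kg·m/s; m = 3.84 lb = 1.742 kg.
v = 832.5 m/s
832.5 m/s × (1 km/s / 1000 m/s) = 0.8325 km/s

0.832 km/s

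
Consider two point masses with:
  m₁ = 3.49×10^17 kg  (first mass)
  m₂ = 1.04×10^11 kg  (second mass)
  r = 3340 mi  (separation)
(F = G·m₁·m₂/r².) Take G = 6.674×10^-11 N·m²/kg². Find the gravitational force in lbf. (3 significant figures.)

18800 lbf

From Newton's law of gravitation: F = Gm₁m₂/r².
m₁ = 3.49×10^17 kg; m₂ = 1.04×10^11 kg; r = 3340 mi = 5.375×10^6 m; G = 6.674×10^-11 N·m²/kg².
F = 83841 N  (the unit combination reduces to kg·m/s² = N)
83841 N × (1 lbf / 4.448 N) = 18848 lbf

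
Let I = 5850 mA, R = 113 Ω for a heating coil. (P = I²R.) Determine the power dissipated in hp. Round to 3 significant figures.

5.19 hp

P is given directly by: P = I²R.
I = 5850 mA = 5.850 A; R = 113 Ω.
P = 3867 W
3867 W × (1 hp / 745.7 W) = 5.186 hp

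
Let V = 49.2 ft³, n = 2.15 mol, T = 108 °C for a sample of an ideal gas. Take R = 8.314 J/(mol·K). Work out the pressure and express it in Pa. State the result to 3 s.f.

4890 Pa

Directly: P = nRT/V.
V = 49.2 ft³ = 1.393 m³; n = 2.15 mol; T = 108 °C = 381.1 K; R = 8.314 J/(mol·K).
P = 4890 Pa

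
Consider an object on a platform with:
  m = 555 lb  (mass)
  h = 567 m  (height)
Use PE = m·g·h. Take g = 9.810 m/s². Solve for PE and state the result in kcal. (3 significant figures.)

335 kcal

Directly: PE = mgh.
m = 555 lb = 251.7 kg; h = 567 m; g = 9.810 m/s².
PE = 1.400×10^6 J
1.400×10^6 J × (1 kcal / 4184 J) = 334.7 kcal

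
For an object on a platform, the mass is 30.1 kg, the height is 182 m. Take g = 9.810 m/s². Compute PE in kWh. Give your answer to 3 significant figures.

Directly: PE = mgh.
m = 30.1 kg; h = 182 m; g = 9.810 m/s².
PE = 53741 J  (the unit combination reduces to kg·m²/s² = J)
53741 J × (1 kWh / 3.600×10^6 J) = 0.01493 kWh

0.0149 kWh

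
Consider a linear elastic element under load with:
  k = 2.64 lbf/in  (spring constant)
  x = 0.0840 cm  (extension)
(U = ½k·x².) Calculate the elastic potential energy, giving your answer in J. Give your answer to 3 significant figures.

U is given directly by: U = ½kx².
k = 2.64 lbf/in = 462.3 N/m; x = 0.0840 cm = 8.400×10^-4 m.
U = 1.631×10^-4 J

1.63×10^-4 J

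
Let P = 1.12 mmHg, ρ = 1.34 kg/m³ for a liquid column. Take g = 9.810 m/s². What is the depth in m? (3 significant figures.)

11.4 m

Rearranging: h = P/(ρ·g).
P = 1.12 mmHg = 149.3 Pa; ρ = 1.34 kg/m³; g = 9.810 m/s².
h = 11.36 m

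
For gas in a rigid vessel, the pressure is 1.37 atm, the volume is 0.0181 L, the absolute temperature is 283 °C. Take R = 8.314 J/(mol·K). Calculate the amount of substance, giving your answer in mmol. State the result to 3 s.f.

From the ideal-gas law: n = PV/(RT).
P = 1.37 atm = 1.388×10^5 Pa; V = 0.0181 L = 1.810×10^-5 m³; T = 283 °C = 556.1 K; R = 8.314 J/(mol·K).
n = 5.434×10^-4 mol
5.434×10^-4 mol × (1 mmol / 0.001000 mol) = 0.5434 mmol

0.543 mmol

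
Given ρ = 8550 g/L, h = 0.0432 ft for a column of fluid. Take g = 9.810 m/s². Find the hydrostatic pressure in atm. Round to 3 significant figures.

Directly: P = ρgh.
ρ = 8550 g/L = 8550 kg/m³; h = 0.0432 ft = 0.01317 m; g = 9.810 m/s².
P = 1104 Pa
1104 Pa × (1 atm / 1.013×10^5 Pa) = 0.01090 atm

0.0109 atm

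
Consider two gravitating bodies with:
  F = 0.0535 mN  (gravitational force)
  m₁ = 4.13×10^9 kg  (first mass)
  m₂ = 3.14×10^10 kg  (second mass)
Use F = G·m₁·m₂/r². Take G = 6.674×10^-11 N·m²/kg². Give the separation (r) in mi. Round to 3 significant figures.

7900 mi

From Newton's law of gravitation: r = √(G·m₁m₂/F).
F = 0.0535 mN = 5.350×10^-5 N; m₁ = 4.13×10^9 kg; m₂ = 3.14×10^10 kg; G = 6.674×10^-11 N·m²/kg².
r = 1.272×10^7 m
1.272×10^7 m × (1 mi / 1609 m) = 7903 mi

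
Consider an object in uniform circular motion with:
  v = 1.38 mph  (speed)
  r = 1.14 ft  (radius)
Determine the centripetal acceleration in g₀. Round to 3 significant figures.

Directly: a = v²/r.
v = 1.38 mph = 0.6169 m/s; r = 1.14 ft = 0.3475 m.
a = 1.095 m/s²
1.095 m/s² × (1 g₀ / 9.807 m/s²) = 0.1117 g₀

0.112 g₀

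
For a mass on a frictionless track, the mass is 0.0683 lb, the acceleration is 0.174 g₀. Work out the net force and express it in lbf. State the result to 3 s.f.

Directly: F = m·a.
m = 0.0683 lb = 0.03098 kg; a = 0.174 g₀ = 1.706 m/s².
F = 0.05286 N
0.05286 N × (1 lbf / 4.448 N) = 0.01188 lbf

0.0119 lbf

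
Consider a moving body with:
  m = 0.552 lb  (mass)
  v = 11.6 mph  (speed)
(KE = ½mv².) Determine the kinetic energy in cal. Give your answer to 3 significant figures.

0.805 cal

KE is given directly by: KE = ½mv².
m = 0.552 lb = 0.2504 kg; v = 11.6 mph = 5.186 m/s.
KE = 3.367 J  (the unit combination reduces to kg·m²/s² = J)
3.367 J × (1 cal / 4.184 J) = 0.8046 cal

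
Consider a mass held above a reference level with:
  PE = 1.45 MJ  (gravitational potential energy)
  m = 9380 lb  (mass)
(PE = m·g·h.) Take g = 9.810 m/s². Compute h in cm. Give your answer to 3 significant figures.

3470 cm

Rearranging: h = PE/(m·g).
PE = 1.45 MJ = 1.450×10^6 J; m = 9380 lb = 4255 kg; g = 9.810 m/s².
h = 34.74 m
34.74 m × (1 cm / 0.01000 m) = 3474 cm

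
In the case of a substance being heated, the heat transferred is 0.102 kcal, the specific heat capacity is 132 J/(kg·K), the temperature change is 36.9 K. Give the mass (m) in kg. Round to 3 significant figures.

0.0876 kg

Solving Q = m·c·ΔT for m: m = Q/(c·ΔT).
Q = 0.102 kcal = 426.8 J; c = 132 J/(kg·K); ΔT = 36.9 K.
m = 0.08762 kg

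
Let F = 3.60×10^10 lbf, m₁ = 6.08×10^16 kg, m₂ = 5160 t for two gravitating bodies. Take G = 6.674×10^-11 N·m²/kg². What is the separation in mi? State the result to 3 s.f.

0.00711 mi

From Newton's law of gravitation: r = √(G·m₁m₂/F).
F = 3.60×10^10 lbf = 1.601×10^11 N; m₁ = 6.08×10^16 kg; m₂ = 5160 t = 5.160×10^6 kg; G = 6.674×10^-11 N·m²/kg².
r = 11.43 m
11.43 m × (1 mi / 1609 m) = 0.007105 mi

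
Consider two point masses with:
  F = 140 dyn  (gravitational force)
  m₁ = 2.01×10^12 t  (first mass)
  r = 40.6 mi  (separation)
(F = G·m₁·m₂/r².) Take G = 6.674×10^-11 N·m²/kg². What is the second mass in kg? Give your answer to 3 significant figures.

Solving F = G·m₁·m₂/r² for m₂: m₂ = F·r²/(G·m₁).
F = 140 dyn = 0.001400 N; m₁ = 2.01×10^12 t = 2.010×10^15 kg; r = 40.6 mi = 65339 m; G = 6.674×10^-11 N·m²/kg².
m₂ = 44.55 kg

44.6 kg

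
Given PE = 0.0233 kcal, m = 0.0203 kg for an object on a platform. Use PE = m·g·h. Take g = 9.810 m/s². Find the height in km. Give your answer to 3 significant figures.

Solving PE = m·g·h for h: h = PE/(m·g).
PE = 0.0233 kcal = 97.49 J; m = 0.0203 kg; g = 9.810 m/s².
h = 489.5 m
489.5 m × (1 km / 1000 m) = 0.4895 km

0.490 km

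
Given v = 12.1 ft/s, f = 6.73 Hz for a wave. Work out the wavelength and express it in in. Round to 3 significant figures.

Rearranging v = f·λ for λ: λ = v/f.
v = 12.1 ft/s = 3.688 m/s; f = 6.73 Hz.
λ = 0.5480 m
0.5480 m × (1 in / 0.02540 m) = 21.58 in

21.6 in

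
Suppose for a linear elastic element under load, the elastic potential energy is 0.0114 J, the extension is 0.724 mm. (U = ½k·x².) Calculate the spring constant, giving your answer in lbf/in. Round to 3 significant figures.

248 lbf/in

Rearranging: k = 2U/x².
U = 0.0114 J; x = 0.724 mm = 7.240×10^-4 m.
k = 43497 N/m
43497 N/m × (1 lbf/in / 175.1 N/m) = 248.4 lbf/in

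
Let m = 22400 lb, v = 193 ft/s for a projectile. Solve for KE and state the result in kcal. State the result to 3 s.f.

4200 kcal

KE is given directly by: KE = ½mv².
m = 22400 lb = 10160 kg; v = 193 ft/s = 58.83 m/s.
KE = 1.758×10^7 J
1.758×10^7 J × (1 kcal / 4184 J) = 4202 kcal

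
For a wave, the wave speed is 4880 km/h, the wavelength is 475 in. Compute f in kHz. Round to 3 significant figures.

Solving v = f·λ for f: f = v/λ.
v = 4880 km/h = 1356 m/s; λ = 475 in = 12.06 m.
f = 112.4 Hz
112.4 Hz × (1 kHz / 1000 Hz) = 0.1124 kHz

0.112 kHz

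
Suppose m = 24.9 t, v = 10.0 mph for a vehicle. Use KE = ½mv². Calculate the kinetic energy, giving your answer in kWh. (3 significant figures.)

KE is given directly by: KE = ½mv².
m = 24.9 t = 24900 kg; v = 10.0 mph = 4.470 m/s.
KE = 2.488×10^5 J
2.488×10^5 J × (1 kWh / 3.600×10^6 J) = 0.06911 kWh

0.0691 kWh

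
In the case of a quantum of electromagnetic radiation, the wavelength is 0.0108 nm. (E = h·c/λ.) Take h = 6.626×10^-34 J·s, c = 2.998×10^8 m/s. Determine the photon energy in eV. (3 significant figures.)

E is given directly by: E = hc/λ.
λ = 0.0108 nm = 1.080×10^-11 m; h = 6.626×10^-34 J·s; c = 2.998×10^8 m/s.
E = 1.839×10^-14 J  (the unit combination reduces to kg·m²/s² = J)
1.839×10^-14 J × (1 eV / 1.602×10^-19 J) = 1.148×10^5 eV

1.15×10^5 eV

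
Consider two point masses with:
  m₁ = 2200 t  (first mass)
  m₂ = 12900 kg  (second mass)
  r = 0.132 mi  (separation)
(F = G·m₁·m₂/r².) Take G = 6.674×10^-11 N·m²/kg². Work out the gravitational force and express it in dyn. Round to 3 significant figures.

4.20 dyn

From Newton's law of gravitation: F = Gm₁m₂/r².
m₁ = 2200 t = 2.200×10^6 kg; m₂ = 12900 kg; r = 0.132 mi = 212.4 m; G = 6.674×10^-11 N·m²/kg².
F = 4.197×10^-5 N
4.197×10^-5 N × (1 dyn / 1.000×10^-5 N) = 4.197 dyn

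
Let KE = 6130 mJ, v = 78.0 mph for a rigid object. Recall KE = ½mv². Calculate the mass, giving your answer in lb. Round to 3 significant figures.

Rearranging KE = ½mv² for m: m = 2·KE/v².
KE = 6130 mJ = 6.130 J; v = 78.0 mph = 34.87 m/s.
m = 0.01008 kg
0.01008 kg × (1 lb / 0.4536 kg) = 0.02223 lb

0.0222 lb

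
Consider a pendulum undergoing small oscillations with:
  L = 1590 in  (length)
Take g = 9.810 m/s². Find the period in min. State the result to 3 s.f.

Directly: T = 2π√(L/g).
L = 1590 in = 40.39 m; g = 9.810 m/s².
T = 12.75 s
12.75 s × (1 min / 60.00 s) = 0.2125 min

0.212 min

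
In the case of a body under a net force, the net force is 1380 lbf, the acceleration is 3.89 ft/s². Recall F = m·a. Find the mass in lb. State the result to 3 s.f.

11400 lb

From Newton's second law: m = F/a.
F = 1380 lbf = 6139 N; a = 3.89 ft/s² = 1.186 m/s².
m = 5177 kg
5177 kg × (1 lb / 0.4536 kg) = 11414 lb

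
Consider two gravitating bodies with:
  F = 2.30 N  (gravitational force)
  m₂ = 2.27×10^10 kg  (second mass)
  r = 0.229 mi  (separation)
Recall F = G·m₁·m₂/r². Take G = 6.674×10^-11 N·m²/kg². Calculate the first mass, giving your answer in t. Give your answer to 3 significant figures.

206 t

Rearranging: m₁ = F·r²/(G·m₂).
F = 2.30 N; m₂ = 2.27×10^10 kg; r = 0.229 mi = 368.5 m; G = 6.674×10^-11 N·m²/kg².
m₁ = 2.062×10^5 kg
2.062×10^5 kg × (1 t / 1000 kg) = 206.2 t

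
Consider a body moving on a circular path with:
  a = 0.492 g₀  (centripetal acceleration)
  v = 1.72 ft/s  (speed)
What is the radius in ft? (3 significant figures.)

Solving a = v²/r for r: r = v²/a.
a = 0.492 g₀ = 4.825 m/s²; v = 1.72 ft/s = 0.5243 m/s.
r = 0.05696 m
0.05696 m × (1 ft / 0.3048 m) = 0.1869 ft

0.187 ft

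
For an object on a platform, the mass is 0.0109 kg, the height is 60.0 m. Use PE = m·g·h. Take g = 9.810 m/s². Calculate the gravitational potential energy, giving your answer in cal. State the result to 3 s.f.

Directly: PE = mgh.
m = 0.0109 kg; h = 60.0 m; g = 9.810 m/s².
PE = 6.416 J  (the unit combination reduces to kg·m²/s² = J)
6.416 J × (1 cal / 4.184 J) = 1.533 cal

1.53 cal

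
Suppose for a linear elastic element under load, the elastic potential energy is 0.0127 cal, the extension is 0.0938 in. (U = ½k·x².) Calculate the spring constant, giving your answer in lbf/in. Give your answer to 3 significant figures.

Rearranging: k = 2U/x².
U = 0.0127 cal = 0.05314 J; x = 0.0938 in = 0.002383 m.
k = 18722 N/m
18722 N/m × (1 lbf/in / 175.1 N/m) = 106.9 lbf/in

107 lbf/in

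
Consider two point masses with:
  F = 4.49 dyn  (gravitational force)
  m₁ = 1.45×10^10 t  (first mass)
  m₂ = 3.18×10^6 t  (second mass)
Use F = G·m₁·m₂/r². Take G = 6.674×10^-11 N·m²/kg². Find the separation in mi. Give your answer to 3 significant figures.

Rearranging: r = √(G·m₁m₂/F).
F = 4.49 dyn = 4.490×10^-5 N; m₁ = 1.45×10^10 t = 1.450×10^13 kg; m₂ = 3.18×10^6 t = 3.180×10^9 kg; G = 6.674×10^-11 N·m²/kg².
r = 2.618×10^8 m
2.618×10^8 m × (1 mi / 1609 m) = 1.627×10^5 mi

1.63×10^5 mi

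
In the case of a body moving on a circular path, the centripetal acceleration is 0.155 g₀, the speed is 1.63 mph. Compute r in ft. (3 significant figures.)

1.15 ft

Rearranging: r = v²/a.
a = 0.155 g₀ = 1.520 m/s²; v = 1.63 mph = 0.7287 m/s.
r = 0.3493 m
0.3493 m × (1 ft / 0.3048 m) = 1.146 ft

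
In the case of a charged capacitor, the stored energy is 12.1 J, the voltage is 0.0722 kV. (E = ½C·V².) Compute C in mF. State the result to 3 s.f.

4.64 mF

Solving E = ½C·V² for C: C = 2E/V².
E = 12.1 J; V = 0.0722 kV = 72.20 V.
C = 0.004642 F
0.004642 F × (1 mF / 0.001000 F) = 4.642 mF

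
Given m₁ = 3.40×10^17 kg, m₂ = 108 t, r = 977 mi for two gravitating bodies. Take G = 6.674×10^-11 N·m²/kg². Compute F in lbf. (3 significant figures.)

0.223 lbf

Directly: F = Gm₁m₂/r².
m₁ = 3.40×10^17 kg; m₂ = 108 t = 1.080×10^5 kg; r = 977 mi = 1.572×10^6 m; G = 6.674×10^-11 N·m²/kg².
F = 0.9913 N
0.9913 N × (1 lbf / 4.448 N) = 0.2229 lbf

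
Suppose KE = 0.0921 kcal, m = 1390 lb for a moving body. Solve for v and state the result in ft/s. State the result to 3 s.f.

Solving KE = ½mv² for v: v = √(2·KE/m).
KE = 0.0921 kcal = 385.3 J; m = 1390 lb = 630.5 kg.
v = 1.106 m/s
1.106 m/s × (1 ft/s / 0.3048 m/s) = 3.627 ft/s

3.63 ft/s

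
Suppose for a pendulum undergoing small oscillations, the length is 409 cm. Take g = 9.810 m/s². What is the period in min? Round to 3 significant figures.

0.0676 min

Directly: T = 2π√(L/g).
L = 409 cm = 4.090 m; g = 9.810 m/s².
T = 4.057 s
4.057 s × (1 min / 60.00 s) = 0.06762 min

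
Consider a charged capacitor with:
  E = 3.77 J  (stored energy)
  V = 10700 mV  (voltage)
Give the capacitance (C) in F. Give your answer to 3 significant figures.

0.0659 F

Rearranging: C = 2E/V².
E = 3.77 J; V = 10700 mV = 10.70 V.
C = 0.06586 F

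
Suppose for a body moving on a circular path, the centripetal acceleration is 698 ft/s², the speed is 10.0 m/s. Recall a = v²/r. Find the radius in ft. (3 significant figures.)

1.54 ft

Solving a = v²/r for r: r = v²/a.
a = 698 ft/s² = 212.8 m/s²; v = 10.0 m/s.
r = 0.4700 m
0.4700 m × (1 ft / 0.3048 m) = 1.542 ft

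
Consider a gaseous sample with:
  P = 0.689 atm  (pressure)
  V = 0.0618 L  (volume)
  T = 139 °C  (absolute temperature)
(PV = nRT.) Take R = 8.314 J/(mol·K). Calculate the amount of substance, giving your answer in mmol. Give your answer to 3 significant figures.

1.26 mmol

From the ideal-gas law: n = PV/(RT).
P = 0.689 atm = 69813 Pa; V = 0.0618 L = 6.180×10^-5 m³; T = 139 °C = 412.1 K; R = 8.314 J/(mol·K).
n = 0.001259 mol
0.001259 mol × (1 mmol / 0.001000 mol) = 1.259 mmol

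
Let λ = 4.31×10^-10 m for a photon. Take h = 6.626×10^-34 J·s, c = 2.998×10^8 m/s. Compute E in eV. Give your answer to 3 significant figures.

2880 eV

E is given directly by: E = hc/λ.
λ = 4.31×10^-10 m; h = 6.626×10^-34 J·s; c = 2.998×10^8 m/s.
E = 4.609×10^-16 J  (the unit combination reduces to kg·m²/s² = J)
4.609×10^-16 J × (1 eV / 1.602×10^-19 J) = 2877 eV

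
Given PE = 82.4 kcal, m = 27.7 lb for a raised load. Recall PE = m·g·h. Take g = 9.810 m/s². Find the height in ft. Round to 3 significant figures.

9180 ft

Rearranging: h = PE/(m·g).
PE = 82.4 kcal = 3.448×10^5 J; m = 27.7 lb = 12.56 kg; g = 9.810 m/s².
h = 2797 m
2797 m × (1 ft / 0.3048 m) = 9177 ft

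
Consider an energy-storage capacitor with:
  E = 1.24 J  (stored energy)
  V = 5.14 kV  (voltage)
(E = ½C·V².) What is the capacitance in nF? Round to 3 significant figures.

93.9 nF

Solving E = ½C·V² for C: C = 2E/V².
E = 1.24 J; V = 5.14 kV = 5140 V.
C = 9.387×10^-8 F
9.387×10^-8 F × (1 nF / 1.000×10^-9 F) = 93.87 nF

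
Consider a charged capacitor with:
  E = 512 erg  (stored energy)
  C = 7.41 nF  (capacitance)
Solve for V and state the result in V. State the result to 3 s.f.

118 V

Rearranging E = ½C·V² for V: V = √(2E/C).
E = 512 erg = 5.120×10^-5 J; C = 7.41 nF = 7.410×10^-9 F.
V = 117.6 V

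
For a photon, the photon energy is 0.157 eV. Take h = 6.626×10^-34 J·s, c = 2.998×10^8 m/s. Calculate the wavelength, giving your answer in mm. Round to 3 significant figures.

Rearranging: λ = hc/E.
E = 0.157 eV = 2.515×10^-20 J; h = 6.626×10^-34 J·s; c = 2.998×10^8 m/s.
λ = 7.897×10^-6 m
7.897×10^-6 m × (1 mm / 0.001000 m) = 0.007897 mm

0.00790 mm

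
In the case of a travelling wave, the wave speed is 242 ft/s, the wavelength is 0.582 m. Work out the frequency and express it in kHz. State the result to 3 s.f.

Rearranging: f = v/λ.
v = 242 ft/s = 73.76 m/s; λ = 0.582 m.
f = 126.7 Hz
126.7 Hz × (1 kHz / 1000 Hz) = 0.1267 kHz

0.127 kHz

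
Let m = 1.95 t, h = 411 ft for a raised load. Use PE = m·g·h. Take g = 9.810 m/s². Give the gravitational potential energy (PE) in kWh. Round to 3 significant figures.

PE is given directly by: PE = mgh.
m = 1.95 t = 1950 kg; h = 411 ft = 125.3 m; g = 9.810 m/s².
PE = 2.396×10^6 J  (the unit combination reduces to kg·m²/s² = J)
2.396×10^6 J × (1 kWh / 3.600×10^6 J) = 0.6657 kWh

0.666 kWh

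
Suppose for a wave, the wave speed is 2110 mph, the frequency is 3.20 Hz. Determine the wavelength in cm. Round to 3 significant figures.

29500 cm

Rearranging v = f·λ for λ: λ = v/f.
v = 2110 mph = 943.3 m/s; f = 3.20 Hz.
λ = 294.8 m
294.8 m × (1 cm / 0.01000 m) = 29477 cm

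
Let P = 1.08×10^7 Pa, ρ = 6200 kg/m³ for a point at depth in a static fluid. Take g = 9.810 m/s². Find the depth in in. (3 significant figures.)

Rearranging P = ρ·g·h for h: h = P/(ρ·g).
P = 1.08×10^7 Pa; ρ = 6200 kg/m³; g = 9.810 m/s².
h = 177.6 m
177.6 m × (1 in / 0.02540 m) = 6991 in

6990 in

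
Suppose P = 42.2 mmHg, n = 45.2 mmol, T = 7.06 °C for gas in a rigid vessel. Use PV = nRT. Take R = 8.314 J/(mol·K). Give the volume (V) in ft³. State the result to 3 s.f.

0.661 ft³

Rearranging: V = nRT/P.
P = 42.2 mmHg = 5626 Pa; n = 45.2 mmol = 0.04520 mol; T = 7.06 °C = 280.2 K; R = 8.314 J/(mol·K).
V = 0.01872 m³
0.01872 m³ × (1 ft³ / 0.02832 m³) = 0.6610 ft³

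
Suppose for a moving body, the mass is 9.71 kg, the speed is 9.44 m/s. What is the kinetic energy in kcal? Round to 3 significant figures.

0.103 kcal

Directly: KE = ½mv².
m = 9.71 kg; v = 9.44 m/s.
KE = 432.6 J  (the unit combination reduces to kg·m²/s² = J)
432.6 J × (1 kcal / 4184 J) = 0.1034 kcal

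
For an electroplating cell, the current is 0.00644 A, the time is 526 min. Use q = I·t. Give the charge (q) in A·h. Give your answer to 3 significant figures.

0.0565 A·h

q is given directly by: q = It.
I = 0.00644 A; t = 526 min = 31560 s.
q = 203.2 C
203.2 C × (1 A·h / 3600 C) = 0.05646 A·h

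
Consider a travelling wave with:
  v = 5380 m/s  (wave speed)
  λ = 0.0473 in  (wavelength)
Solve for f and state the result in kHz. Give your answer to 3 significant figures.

Rearranging: f = v/λ.
v = 5380 m/s; λ = 0.0473 in = 0.001201 m.
f = 4.478×10^6 Hz
4.478×10^6 Hz × (1 kHz / 1000 Hz) = 4478 kHz

4480 kHz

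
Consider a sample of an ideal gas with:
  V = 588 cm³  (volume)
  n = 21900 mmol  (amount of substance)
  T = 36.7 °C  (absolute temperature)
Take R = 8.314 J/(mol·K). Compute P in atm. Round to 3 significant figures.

From the ideal-gas law: P = nRT/V.
V = 588 cm³ = 5.880×10^-4 m³; n = 21900 mmol = 21.90 mol; T = 36.7 °C = 309.8 K; R = 8.314 J/(mol·K).
P = 9.595×10^7 Pa
9.595×10^7 Pa × (1 atm / 1.013×10^5 Pa) = 946.9 atm

947 atm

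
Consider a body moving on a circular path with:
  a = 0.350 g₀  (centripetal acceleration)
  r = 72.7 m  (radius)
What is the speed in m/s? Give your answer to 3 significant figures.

Rearranging: v = √(a·r).
a = 0.350 g₀ = 3.432 m/s²; r = 72.7 m.
v = 15.80 m/s

15.8 m/s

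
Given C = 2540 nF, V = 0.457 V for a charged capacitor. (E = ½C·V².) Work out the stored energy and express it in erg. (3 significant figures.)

Directly: E = ½CV².
C = 2540 nF = 2.540×10^-6 F; V = 0.457 V.
E = 2.652×10^-7 J
2.652×10^-7 J × (1 erg / 1.000×10^-7 J) = 2.652 erg

2.65 erg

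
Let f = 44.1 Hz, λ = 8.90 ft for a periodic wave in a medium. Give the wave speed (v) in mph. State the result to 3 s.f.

268 mph

Directly: v = fλ.
f = 44.1 Hz; λ = 8.90 ft = 2.713 m.
v = 119.6 m/s
119.6 m/s × (1 mph / 0.4470 m/s) = 267.6 mph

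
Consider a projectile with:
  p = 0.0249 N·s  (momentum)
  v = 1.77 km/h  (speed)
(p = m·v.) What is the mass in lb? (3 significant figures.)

0.112 lb

Rearranging p = m·v for m: m = p/v.
p = 0.0249 N·s = 0.02490 kg·m/s; v = 1.77 km/h = 0.4917 m/s.
m = 0.05064 kg
0.05064 kg × (1 lb / 0.4536 kg) = 0.1117 lb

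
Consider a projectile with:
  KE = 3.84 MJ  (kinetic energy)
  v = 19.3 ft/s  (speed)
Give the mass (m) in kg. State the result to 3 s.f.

Rearranging: m = 2·KE/v².
KE = 3.84 MJ = 3.840×10^6 J; v = 19.3 ft/s = 5.883 m/s.
m = 2.219×10^5 kg

2.22×10^5 kg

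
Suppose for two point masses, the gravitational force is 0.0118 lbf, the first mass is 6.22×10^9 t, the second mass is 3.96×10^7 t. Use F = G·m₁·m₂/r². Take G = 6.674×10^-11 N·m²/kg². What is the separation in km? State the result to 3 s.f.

Solving F = G·m₁·m₂/r² for r: r = √(G·m₁m₂/F).
F = 0.0118 lbf = 0.05249 N; m₁ = 6.22×10^9 t = 6.220×10^12 kg; m₂ = 3.96×10^7 t = 3.960×10^10 kg; G = 6.674×10^-11 N·m²/kg².
r = 1.770×10^7 m
1.770×10^7 m × (1 km / 1000 m) = 17697 km

17700 km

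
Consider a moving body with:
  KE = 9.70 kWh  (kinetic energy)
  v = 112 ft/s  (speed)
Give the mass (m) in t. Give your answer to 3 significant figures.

59.9 t

Rearranging: m = 2·KE/v².
KE = 9.70 kWh = 3.492×10^7 J; v = 112 ft/s = 34.14 m/s.
m = 59929 kg
59929 kg × (1 t / 1000 kg) = 59.93 t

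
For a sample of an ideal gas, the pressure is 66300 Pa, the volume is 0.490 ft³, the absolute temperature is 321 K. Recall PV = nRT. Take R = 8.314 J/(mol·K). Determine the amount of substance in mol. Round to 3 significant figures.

Rearranging: n = PV/(RT).
P = 66300 Pa; V = 0.490 ft³ = 0.01388 m³; T = 321 K; R = 8.314 J/(mol·K).
n = 0.3447 mol

0.345 mol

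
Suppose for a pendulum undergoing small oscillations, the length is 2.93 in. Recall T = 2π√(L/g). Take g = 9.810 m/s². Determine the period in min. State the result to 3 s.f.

0.00912 min

T is given directly by: T = 2π√(L/g).
L = 2.93 in = 0.07442 m; g = 9.810 m/s².
T = 0.5473 s
0.5473 s × (1 min / 60.00 s) = 0.009121 min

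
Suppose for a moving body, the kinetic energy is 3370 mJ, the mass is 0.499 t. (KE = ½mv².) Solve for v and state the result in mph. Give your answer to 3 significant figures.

0.260 mph

Rearranging KE = ½mv² for v: v = √(2·KE/m).
KE = 3370 mJ = 3.370 J; m = 0.499 t = 499.0 kg.
v = 0.1162 m/s
0.1162 m/s × (1 mph / 0.4470 m/s) = 0.2600 mph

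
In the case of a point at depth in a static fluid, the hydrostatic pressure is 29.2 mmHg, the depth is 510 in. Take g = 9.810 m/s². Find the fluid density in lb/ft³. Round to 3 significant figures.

Rearranging: ρ = P/(g·h).
P = 29.2 mmHg = 3893 Pa; h = 510 in = 12.95 m; g = 9.810 m/s².
ρ = 30.63 kg/m³
30.63 kg/m³ × (1 lb/ft³ / 16.02 kg/m³) = 1.912 lb/ft³

1.91 lb/ft³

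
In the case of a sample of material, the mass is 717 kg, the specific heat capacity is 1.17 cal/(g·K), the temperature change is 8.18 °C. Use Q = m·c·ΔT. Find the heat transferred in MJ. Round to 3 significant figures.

Q is given directly by: Q = mcΔT.
m = 717 kg; c = 1.17 cal/(g·K) = 4895 J/(kg·K); ΔT = 8.18 °C = 8.180 K.
Q = 2.871×10^7 J
2.871×10^7 J × (1 MJ / 1.000×10^6 J) = 28.71 MJ

28.7 MJ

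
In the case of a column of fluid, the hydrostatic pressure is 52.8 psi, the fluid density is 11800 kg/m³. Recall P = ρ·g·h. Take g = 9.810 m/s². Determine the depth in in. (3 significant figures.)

124 in

Rearranging: h = P/(ρ·g).
P = 52.8 psi = 3.640×10^5 Pa; ρ = 11800 kg/m³; g = 9.810 m/s².
h = 3.145 m
3.145 m × (1 in / 0.02540 m) = 123.8 in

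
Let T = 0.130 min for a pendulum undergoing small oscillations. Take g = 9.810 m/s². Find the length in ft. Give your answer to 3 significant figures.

Rearranging T = 2π√(L/g) for L: L = g·(T/2π)².
T = 0.130 min = 7.800 s; g = 9.810 m/s².
L = 15.12 m
15.12 m × (1 ft / 0.3048 m) = 49.60 ft

49.6 ft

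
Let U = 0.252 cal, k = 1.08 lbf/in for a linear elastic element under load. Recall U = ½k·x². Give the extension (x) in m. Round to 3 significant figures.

Rearranging U = ½k·x² for x: x = √(2U/k).
U = 0.252 cal = 1.054 J; k = 1.08 lbf/in = 189.1 N/m.
x = 0.1056 m

0.106 m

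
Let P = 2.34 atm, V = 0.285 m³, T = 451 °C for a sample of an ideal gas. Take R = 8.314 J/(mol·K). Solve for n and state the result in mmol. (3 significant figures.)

Rearranging PV = nRT for n: n = PV/(RT).
P = 2.34 atm = 2.371×10^5 Pa; V = 0.285 m³; T = 451 °C = 724.1 K; R = 8.314 J/(mol·K).
n = 11.22 mol
11.22 mol × (1 mmol / 0.001000 mol) = 11224 mmol

11200 mmol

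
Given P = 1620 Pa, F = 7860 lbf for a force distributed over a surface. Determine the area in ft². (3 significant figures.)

232 ft²

Rearranging: A = F/P.
P = 1620 Pa; F = 7860 lbf = 34963 N.
A = 21.58 m²
21.58 m² × (1 ft² / 0.09290 m²) = 232.3 ft²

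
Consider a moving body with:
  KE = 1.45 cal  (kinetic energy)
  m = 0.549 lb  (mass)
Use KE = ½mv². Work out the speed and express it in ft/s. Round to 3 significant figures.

22.9 ft/s

Rearranging: v = √(2·KE/m).
KE = 1.45 cal = 6.067 J; m = 0.549 lb = 0.2490 kg.
v = 6.980 m/s
6.980 m/s × (1 ft/s / 0.3048 m/s) = 22.90 ft/s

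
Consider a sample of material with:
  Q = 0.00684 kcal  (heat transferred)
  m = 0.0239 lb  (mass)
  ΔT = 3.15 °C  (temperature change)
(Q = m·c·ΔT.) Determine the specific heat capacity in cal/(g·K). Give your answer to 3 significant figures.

Rearranging: c = Q/(m·ΔT).
Q = 0.00684 kcal = 28.62 J; m = 0.0239 lb = 0.01084 kg; ΔT = 3.15 °C = 3.150 K.
c = 838.1 J/(kg·K)
838.1 J/(kg·K) × (1 cal/(g·K) / 4184 J/(kg·K)) = 0.2003 cal/(g·K)

0.200 cal/(g·K)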